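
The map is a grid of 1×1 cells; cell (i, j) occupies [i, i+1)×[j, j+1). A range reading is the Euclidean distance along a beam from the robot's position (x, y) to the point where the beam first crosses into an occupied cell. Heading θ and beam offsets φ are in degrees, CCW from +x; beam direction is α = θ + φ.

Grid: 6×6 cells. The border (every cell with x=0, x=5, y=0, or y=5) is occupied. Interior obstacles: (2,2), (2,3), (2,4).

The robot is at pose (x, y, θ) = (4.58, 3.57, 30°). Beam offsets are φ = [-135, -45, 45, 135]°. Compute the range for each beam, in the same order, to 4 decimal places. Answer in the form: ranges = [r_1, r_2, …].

ranges = [2.6607, 0.4348, 1.4804, 1.6357]

beam 1: φ=-135°, α=255°
  cosα=-0.2588 sinα=-0.9659 | (4,3) | tMaxX 2.2409 tMaxY 0.5901 | tΔX 3.8637 tΔY 1.0353
    t=0.5901 [y] (4,2)
    t=1.6254 [y] (4,1)
    t=2.2409 [x] (3,1)
    t=2.6607 [y] (3,0) — stop
  → r_1 = 2.6607
beam 2: φ=-45°, α=345°
  cosα=0.9659 sinα=-0.2588 | (4,3) | tMaxX 0.4348 tMaxY 2.2023 | tΔX 1.0353 tΔY 3.8637
    t=0.4348 [x] (5,3) — stop
  → r_2 = 0.4348
beam 3: φ=45°, α=75°
  cosα=0.2588 sinα=0.9659 | (4,3) | tMaxX 1.6228 tMaxY 0.4452 | tΔX 3.8637 tΔY 1.0353
    t=0.4452 [y] (4,4)
    t=1.4804 [y] (4,5) — stop
  → r_3 = 1.4804
beam 4: φ=135°, α=165°
  cosα=-0.9659 sinα=0.2588 | (4,3) | tMaxX 0.6005 tMaxY 1.6614 | tΔX 1.0353 tΔY 3.8637
    t=0.6005 [x] (3,3)
    t=1.6357 [x] (2,3) — stop
  → r_4 = 1.6357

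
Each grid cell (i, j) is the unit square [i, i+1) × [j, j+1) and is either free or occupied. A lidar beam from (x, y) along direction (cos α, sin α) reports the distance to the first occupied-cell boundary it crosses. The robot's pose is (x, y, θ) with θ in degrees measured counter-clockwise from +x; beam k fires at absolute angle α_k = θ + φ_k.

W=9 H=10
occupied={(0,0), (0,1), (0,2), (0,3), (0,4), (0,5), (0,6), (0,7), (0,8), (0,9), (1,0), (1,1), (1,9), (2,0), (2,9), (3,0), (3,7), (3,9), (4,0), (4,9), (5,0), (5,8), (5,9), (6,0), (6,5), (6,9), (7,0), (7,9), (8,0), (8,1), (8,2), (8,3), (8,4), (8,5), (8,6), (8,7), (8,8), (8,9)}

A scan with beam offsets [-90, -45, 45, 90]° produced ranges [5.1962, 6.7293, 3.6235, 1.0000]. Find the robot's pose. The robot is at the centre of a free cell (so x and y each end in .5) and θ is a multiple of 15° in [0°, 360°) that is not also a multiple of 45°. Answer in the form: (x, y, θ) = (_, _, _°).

(x, y, θ) = (1.5, 5.5, 30°)

Enumerate (i+0.5, j+0.5, θ) over the 52 free cells and 16 admissible headings. For each, cast all 4 beams and compare to the given ranges.
  (5.5, 6.5, 165°): beam 1 = 1.5529 ≠ 5.1962 ✗
  (1.5, 8.5, 195°): beam 1 = 0.5176 ≠ 5.1962 ✗
  (7.5, 2.5, 105°): beam 1 = 0.5176 ≠ 5.1962 ✗
  (4.5, 8.5, 105°): beam 1 = 0.5176 ≠ 5.1962 ✗
  (5.5, 3.5, 75°): beam 1 = 2.5882 ≠ 5.1962 ✗
  …
  (1.5, 5.5, 30°): r_1=5.1962, r_2=6.7293, r_3=3.6235, r_4=1.0000 — all match ✓
Unique over the lattice → pose = (1.5, 5.5, 30°).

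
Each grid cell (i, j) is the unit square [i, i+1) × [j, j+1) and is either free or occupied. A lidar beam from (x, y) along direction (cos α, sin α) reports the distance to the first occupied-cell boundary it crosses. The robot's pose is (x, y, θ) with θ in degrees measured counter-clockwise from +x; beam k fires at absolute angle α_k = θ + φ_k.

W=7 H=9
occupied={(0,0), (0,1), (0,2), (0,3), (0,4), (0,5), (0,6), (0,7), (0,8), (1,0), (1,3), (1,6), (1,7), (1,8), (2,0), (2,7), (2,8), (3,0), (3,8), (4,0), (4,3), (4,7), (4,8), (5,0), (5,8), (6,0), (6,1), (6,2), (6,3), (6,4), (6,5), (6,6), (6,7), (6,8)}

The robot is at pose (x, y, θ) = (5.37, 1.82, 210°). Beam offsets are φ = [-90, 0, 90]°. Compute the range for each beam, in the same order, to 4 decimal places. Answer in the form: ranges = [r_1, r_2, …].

beam 1: φ=-90°, α=120°
  d=(-0.5000,0.8660)  start (5,1)  tX=0.7400 tY=0.2078  stride 1/|dx|=2.0000 1/|dy|=1.1547
    cross y-line → (5,2), t=0.2078
    cross x-line → (4,2), t=0.7400
    cross y-line → (4,3), t=1.3625 (wall)
  → r_1 = 1.3625
beam 2: φ=0°, α=210°
  d=(-0.8660,-0.5000)  start (5,1)  tX=0.4272 tY=1.6400  stride 1/|dx|=1.1547 1/|dy|=2.0000
    cross x-line → (4,1), t=0.4272
    cross x-line → (3,1), t=1.5819
    cross y-line → (3,0), t=1.6400 (wall)
  → r_2 = 1.6400
beam 3: φ=90°, α=300°
  d=(0.5000,-0.8660)  start (5,1)  tX=1.2600 tY=0.9469  stride 1/|dx|=2.0000 1/|dy|=1.1547
    cross y-line → (5,0), t=0.9469 (wall)
  → r_3 = 0.9469

ranges = [1.3625, 1.6400, 0.9469]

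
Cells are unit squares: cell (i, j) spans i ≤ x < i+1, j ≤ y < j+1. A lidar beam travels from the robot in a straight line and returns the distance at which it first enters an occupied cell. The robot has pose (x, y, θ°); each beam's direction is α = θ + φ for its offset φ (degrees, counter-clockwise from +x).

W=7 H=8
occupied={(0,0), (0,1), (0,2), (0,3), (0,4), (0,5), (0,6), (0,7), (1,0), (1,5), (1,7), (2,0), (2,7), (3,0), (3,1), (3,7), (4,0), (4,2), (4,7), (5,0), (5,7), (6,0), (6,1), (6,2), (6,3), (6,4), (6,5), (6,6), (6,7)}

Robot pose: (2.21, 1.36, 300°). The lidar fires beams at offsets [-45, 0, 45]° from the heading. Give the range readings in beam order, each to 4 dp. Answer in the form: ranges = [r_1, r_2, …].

beam 1: φ=-45°, α=255°
  dir = (cos 255°, sin 255°) = (-0.2588, -0.9659); from cell (2,1)
  next x-line at t=0.8114, next y-line at t=0.3727; Δt_x=3.8637, Δt_y=1.0353
    y: enter (2,0) at t=0.3727 ← occupied
  → r_1 = 0.3727
beam 2: φ=0°, α=300°
  dir = (cos 300°, sin 300°) = (0.5000, -0.8660); from cell (2,1)
  next x-line at t=1.5800, next y-line at t=0.4157; Δt_x=2.0000, Δt_y=1.1547
    y: enter (2,0) at t=0.4157 ← occupied
  → r_2 = 0.4157
beam 3: φ=45°, α=345°
  dir = (cos 345°, sin 345°) = (0.9659, -0.2588); from cell (2,1)
  next x-line at t=0.8179, next y-line at t=1.3909; Δt_x=1.0353, Δt_y=3.8637
    x: enter (3,1) at t=0.8179 ← occupied
  → r_3 = 0.8179

ranges = [0.3727, 0.4157, 0.8179]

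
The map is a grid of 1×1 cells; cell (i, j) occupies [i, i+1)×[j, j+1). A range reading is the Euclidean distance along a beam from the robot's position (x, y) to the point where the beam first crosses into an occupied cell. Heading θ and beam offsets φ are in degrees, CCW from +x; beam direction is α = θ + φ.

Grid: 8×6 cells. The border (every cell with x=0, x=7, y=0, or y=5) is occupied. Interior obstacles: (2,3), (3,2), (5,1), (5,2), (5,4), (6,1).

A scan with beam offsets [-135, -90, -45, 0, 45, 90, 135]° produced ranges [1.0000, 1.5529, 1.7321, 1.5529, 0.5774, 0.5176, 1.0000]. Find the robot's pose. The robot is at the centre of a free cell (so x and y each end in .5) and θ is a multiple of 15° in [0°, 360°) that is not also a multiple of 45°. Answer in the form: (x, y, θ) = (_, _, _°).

(x, y, θ) = (2.5, 1.5, 195°)

Candidates: 18 free-cell centres × 16 headings = 288 poses. Raycast each; keep the one whose scan matches to 4 dp.
  (2.5, 4.5, 120°): beam 1 = 4.6587 ≠ 1.0000 ✗
  (2.5, 2.5, 210°): beam 1 = 0.5176 ≠ 1.0000 ✗
  (1.5, 3.5, 330°): beam 1 = 0.5176 ≠ 1.0000 ✗
  …
  (2.5, 1.5, 195°): r_1=1.0000, r_2=1.5529, r_3=1.7321, r_4=1.5529, r_5=0.5774, r_6=0.5176, r_7=1.0000 — all match ✓
No second candidate reproduces the full scan.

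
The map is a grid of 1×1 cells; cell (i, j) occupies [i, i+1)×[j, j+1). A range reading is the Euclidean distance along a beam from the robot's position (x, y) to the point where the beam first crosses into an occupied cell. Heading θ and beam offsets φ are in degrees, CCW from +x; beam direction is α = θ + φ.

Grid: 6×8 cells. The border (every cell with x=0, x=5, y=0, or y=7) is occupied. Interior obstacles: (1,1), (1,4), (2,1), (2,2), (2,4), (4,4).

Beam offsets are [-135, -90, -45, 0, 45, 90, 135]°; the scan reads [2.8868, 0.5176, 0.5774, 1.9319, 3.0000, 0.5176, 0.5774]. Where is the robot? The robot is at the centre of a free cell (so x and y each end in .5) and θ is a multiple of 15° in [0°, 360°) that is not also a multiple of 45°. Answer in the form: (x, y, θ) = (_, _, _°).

(x, y, θ) = (3.5, 4.5, 255°)

The pose lattice has 18·16 = 288 candidates. Test each by forward raycasting.
  (3.5, 1.5, 240°): beam 1 = 2.5882 ≠ 2.8868 ✗
  (4.5, 1.5, 300°): beam 1 = 1.5529 ≠ 2.8868 ✗
  (1.5, 2.5, 345°): beam 1 = 0.5774 ≠ 2.8868 ✗
  (3.5, 6.5, 105°): beam 1 = 1.7321 ≠ 2.8868 ✗
  …
  (3.5, 4.5, 255°): r_1=2.8868, r_2=0.5176, r_3=0.5774, r_4=1.9319, r_5=3.0000, r_6=0.5176, r_7=0.5774 — all match ✓
No second candidate reproduces the full scan.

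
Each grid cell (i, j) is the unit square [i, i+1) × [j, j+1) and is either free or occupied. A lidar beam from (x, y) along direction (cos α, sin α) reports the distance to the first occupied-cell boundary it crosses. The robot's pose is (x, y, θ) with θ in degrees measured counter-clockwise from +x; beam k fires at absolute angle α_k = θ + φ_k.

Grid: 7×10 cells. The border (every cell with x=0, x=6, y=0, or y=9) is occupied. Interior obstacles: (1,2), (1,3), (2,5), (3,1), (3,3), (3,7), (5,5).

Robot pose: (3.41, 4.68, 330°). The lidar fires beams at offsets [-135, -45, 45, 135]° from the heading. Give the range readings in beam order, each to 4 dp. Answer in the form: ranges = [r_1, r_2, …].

beam 1: φ=-135°, α=195°
  d=(-0.9659,-0.2588)  start (3,4)  tX=0.4245 tY=2.6273  stride 1/|dx|=1.0353 1/|dy|=3.8637
    cross x-line → (2,4), t=0.4245
    cross x-line → (1,4), t=1.4597
    cross x-line → (0,4), t=2.4950 (wall)
  → r_1 = 2.4950
beam 2: φ=-45°, α=285°
  d=(0.2588,-0.9659)  start (3,4)  tX=2.2796 tY=0.7040  stride 1/|dx|=3.8637 1/|dy|=1.0353
    cross y-line → (3,3), t=0.7040 (wall)
  → r_2 = 0.7040
beam 3: φ=45°, α=15°
  d=(0.9659,0.2588)  start (3,4)  tX=0.6108 tY=1.2364  stride 1/|dx|=1.0353 1/|dy|=3.8637
    cross x-line → (4,4), t=0.6108
    cross y-line → (4,5), t=1.2364
    cross x-line → (5,5), t=1.6461 (wall)
  → r_3 = 1.6461
beam 4: φ=135°, α=105°
  d=(-0.2588,0.9659)  start (3,4)  tX=1.5841 tY=0.3313  stride 1/|dx|=3.8637 1/|dy|=1.0353
    cross y-line → (3,5), t=0.3313
    cross y-line → (3,6), t=1.3666
    cross x-line → (2,6), t=1.5841
    cross y-line → (2,7), t=2.4018
    cross y-line → (2,8), t=3.4371
    cross y-line → (2,9), t=4.4724 (wall)
  → r_4 = 4.4724

ranges = [2.4950, 0.7040, 1.6461, 4.4724]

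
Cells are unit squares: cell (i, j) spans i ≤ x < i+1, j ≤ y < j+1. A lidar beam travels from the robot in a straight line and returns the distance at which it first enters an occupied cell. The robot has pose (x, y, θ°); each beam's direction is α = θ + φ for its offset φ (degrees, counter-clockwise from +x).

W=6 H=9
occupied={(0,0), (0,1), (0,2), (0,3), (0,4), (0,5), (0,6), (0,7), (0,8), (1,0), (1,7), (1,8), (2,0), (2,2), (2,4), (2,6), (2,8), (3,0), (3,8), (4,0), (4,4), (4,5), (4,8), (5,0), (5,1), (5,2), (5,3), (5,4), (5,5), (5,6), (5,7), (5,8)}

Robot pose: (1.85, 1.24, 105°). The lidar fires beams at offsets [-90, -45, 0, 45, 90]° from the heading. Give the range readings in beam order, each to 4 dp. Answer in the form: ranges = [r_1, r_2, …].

beam 1: φ=-90°, α=15°
  direction (0.9659, 0.2588); cell (1,1); t to first gridline: x 0.1553, y 2.9364 (then +1.0353 / +3.8637)
    (2,1) via x @ 0.1553
    (3,1) via x @ 1.1906
    (4,1) via x @ 2.2258
    (4,2) via y @ 2.9364
    (5,2) via x @ 3.2611  # hit
  → r_1 = 3.2611
beam 2: φ=-45°, α=60°
  direction (0.5000, 0.8660); cell (1,1); t to first gridline: x 0.3000, y 0.8776 (then +2.0000 / +1.1547)
    (2,1) via x @ 0.3000
    (2,2) via y @ 0.8776  # hit
  → r_2 = 0.8776
beam 3: φ=0°, α=105°
  direction (-0.2588, 0.9659); cell (1,1); t to first gridline: x 3.2841, y 0.7868 (then +3.8637 / +1.0353)
    (1,2) via y @ 0.7868
    (1,3) via y @ 1.8221
    (1,4) via y @ 2.8574
    (0,4) via x @ 3.2841  # hit
  → r_3 = 3.2841
beam 4: φ=45°, α=150°
  direction (-0.8660, 0.5000); cell (1,1); t to first gridline: x 0.9815, y 1.5200 (then +1.1547 / +2.0000)
    (0,1) via x @ 0.9815  # hit
  → r_4 = 0.9815
beam 5: φ=90°, α=195°
  direction (-0.9659, -0.2588); cell (1,1); t to first gridline: x 0.8800, y 0.9273 (then +1.0353 / +3.8637)
    (0,1) via x @ 0.8800  # hit
  → r_5 = 0.8800

ranges = [3.2611, 0.8776, 3.2841, 0.9815, 0.8800]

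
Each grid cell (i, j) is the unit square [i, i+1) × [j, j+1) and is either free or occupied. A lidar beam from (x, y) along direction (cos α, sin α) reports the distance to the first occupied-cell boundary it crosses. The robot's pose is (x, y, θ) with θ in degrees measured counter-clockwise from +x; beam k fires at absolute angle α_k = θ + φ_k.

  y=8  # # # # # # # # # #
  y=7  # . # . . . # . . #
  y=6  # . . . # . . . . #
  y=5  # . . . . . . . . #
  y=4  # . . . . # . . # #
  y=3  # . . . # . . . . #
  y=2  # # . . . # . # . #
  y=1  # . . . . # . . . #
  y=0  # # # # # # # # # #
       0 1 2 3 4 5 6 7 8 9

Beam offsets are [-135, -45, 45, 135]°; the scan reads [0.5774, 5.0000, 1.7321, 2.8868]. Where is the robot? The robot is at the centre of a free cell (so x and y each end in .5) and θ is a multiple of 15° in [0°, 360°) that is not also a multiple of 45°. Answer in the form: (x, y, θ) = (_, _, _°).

Enumerate (i+0.5, j+0.5, θ) over the 46 free cells and 16 admissible headings. For each, cast all 4 beams and compare to the given ranges.
  (2.5, 6.5, 285°): beam 1 = 1.7321 ≠ 0.5774 ✗
  (2.5, 5.5, 60°): beam 1 = 4.6587 ≠ 0.5774 ✗
  (7.5, 3.5, 75°): beam 2 = 1.0000 ≠ 5.0000 ✗
  (2.5, 1.5, 300°): beam 1 = 1.5529 ≠ 0.5774 ✗
  (3.5, 3.5, 195°): beam 1 = 2.8868 ≠ 0.5774 ✗
  …
  (3.5, 3.5, 165°): r_1=0.5774, r_2=5.0000, r_3=1.7321, r_4=2.8868 — all match ✓
Unique over the lattice → pose = (3.5, 3.5, 165°).

(x, y, θ) = (3.5, 3.5, 165°)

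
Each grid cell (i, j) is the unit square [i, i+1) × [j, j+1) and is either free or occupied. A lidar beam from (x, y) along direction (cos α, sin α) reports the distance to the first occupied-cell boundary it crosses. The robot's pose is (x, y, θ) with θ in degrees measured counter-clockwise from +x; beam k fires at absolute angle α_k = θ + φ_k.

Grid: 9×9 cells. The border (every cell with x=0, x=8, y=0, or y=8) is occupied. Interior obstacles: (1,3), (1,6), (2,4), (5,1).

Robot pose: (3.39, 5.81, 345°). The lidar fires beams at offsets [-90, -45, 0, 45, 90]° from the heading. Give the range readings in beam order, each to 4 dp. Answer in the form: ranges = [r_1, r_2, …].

ranges = [1.5068, 4.3994, 4.7726, 4.3800, 2.2673]

beam 1: φ=-90°, α=255°
  cosα=-0.2588 sinα=-0.9659 | (3,5) | tMaxX 1.5068 tMaxY 0.8386 | tΔX 3.8637 tΔY 1.0353
    t=0.8386 [y] (3,4)
    t=1.5068 [x] (2,4) — stop
  → r_1 = 1.5068
beam 2: φ=-45°, α=300°
  cosα=0.5000 sinα=-0.8660 | (3,5) | tMaxX 1.2200 tMaxY 0.9353 | tΔX 2.0000 tΔY 1.1547
    t=0.9353 [y] (3,4)
    t=1.2200 [x] (4,4)
    t=2.0900 [y] (4,3)
    t=3.2200 [x] (5,3)
    t=3.2447 [y] (5,2)
    t=4.3994 [y] (5,1) — stop
  → r_2 = 4.3994
beam 3: φ=0°, α=345°
  cosα=0.9659 sinα=-0.2588 | (3,5) | tMaxX 0.6315 tMaxY 3.1296 | tΔX 1.0353 tΔY 3.8637
    t=0.6315 [x] (4,5)
    t=1.6668 [x] (5,5)
    t=2.7021 [x] (6,5)
    t=3.1296 [y] (6,4)
    t=3.7373 [x] (7,4)
    t=4.7726 [x] (8,4) — stop
  → r_3 = 4.7726
beam 4: φ=45°, α=30°
  cosα=0.8660 sinα=0.5000 | (3,5) | tMaxX 0.7044 tMaxY 0.3800 | tΔX 1.1547 tΔY 2.0000
    t=0.3800 [y] (3,6)
    t=0.7044 [x] (4,6)
    t=1.8591 [x] (5,6)
    t=2.3800 [y] (5,7)
    t=3.0138 [x] (6,7)
    t=4.1685 [x] (7,7)
    t=4.3800 [y] (7,8) — stop
  → r_4 = 4.3800
beam 5: φ=90°, α=75°
  cosα=0.2588 sinα=0.9659 | (3,5) | tMaxX 2.3569 tMaxY 0.1967 | tΔX 3.8637 tΔY 1.0353
    t=0.1967 [y] (3,6)
    t=1.2320 [y] (3,7)
    t=2.2673 [y] (3,8) — stop
  → r_5 = 2.2673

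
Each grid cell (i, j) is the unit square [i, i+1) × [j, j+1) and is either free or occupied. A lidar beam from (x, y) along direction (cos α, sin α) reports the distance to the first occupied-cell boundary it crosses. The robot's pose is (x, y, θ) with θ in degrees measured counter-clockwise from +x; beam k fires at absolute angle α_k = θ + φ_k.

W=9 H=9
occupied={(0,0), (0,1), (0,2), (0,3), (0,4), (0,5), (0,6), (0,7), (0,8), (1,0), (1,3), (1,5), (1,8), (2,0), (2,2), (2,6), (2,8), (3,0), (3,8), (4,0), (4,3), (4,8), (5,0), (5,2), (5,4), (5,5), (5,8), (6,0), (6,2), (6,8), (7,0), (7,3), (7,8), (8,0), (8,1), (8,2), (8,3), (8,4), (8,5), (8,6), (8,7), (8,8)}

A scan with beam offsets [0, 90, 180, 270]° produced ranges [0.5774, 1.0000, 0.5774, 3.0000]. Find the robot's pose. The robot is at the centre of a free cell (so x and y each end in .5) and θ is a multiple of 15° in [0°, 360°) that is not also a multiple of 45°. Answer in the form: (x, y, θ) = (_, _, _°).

(x, y, θ) = (2.5, 7.5, 60°)

Enumerate (i+0.5, j+0.5, θ) over the 39 free cells and 16 admissible headings. For each, cast all 4 beams and compare to the given ranges.
  (6.5, 1.5, 255°): beam 1 = 0.5176 ≠ 0.5774 ✗
  (7.5, 7.5, 255°): beam 1 = 4.6587 ≠ 0.5774 ✗
  (6.5, 1.5, 165°): beam 1 = 3.6235 ≠ 0.5774 ✗
  (6.5, 3.5, 120°): beam 1 = 1.0000 ≠ 0.5774 ✗
  …
  (2.5, 7.5, 60°): r_1=0.5774, r_2=1.0000, r_3=0.5774, r_4=3.0000 — all match ✓
No second candidate reproduces the full scan.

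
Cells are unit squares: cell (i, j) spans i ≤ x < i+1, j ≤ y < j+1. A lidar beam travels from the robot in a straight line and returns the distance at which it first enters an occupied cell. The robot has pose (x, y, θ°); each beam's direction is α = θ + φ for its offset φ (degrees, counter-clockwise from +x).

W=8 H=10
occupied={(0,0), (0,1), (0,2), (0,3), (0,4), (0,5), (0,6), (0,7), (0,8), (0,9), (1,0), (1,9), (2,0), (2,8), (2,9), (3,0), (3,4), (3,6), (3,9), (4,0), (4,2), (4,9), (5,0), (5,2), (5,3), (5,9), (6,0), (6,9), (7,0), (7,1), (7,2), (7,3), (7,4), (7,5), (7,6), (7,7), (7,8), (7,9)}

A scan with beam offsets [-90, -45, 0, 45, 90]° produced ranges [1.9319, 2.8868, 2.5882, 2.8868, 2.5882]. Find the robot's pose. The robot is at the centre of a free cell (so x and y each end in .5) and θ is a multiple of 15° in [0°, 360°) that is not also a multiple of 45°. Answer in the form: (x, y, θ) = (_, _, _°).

The pose lattice has 42·16 = 672 candidates. Test each by forward raycasting.
  (6.5, 2.5, 255°): beam 1 = 0.5176 ≠ 1.9319 ✗
  (2.5, 7.5, 120°): beam 1 = 3.0000 ≠ 1.9319 ✗
  (2.5, 3.5, 120°): beam 1 = 1.0000 ≠ 1.9319 ✗
  (2.5, 7.5, 255°): beam 1 = 1.5529 ≠ 1.9319 ✗
  …
  (4.5, 6.5, 345°): r_1=1.9319, r_2=2.8868, r_3=2.5882, r_4=2.8868, r_5=2.5882 — all match ✓
No second candidate reproduces the full scan.

(x, y, θ) = (4.5, 6.5, 345°)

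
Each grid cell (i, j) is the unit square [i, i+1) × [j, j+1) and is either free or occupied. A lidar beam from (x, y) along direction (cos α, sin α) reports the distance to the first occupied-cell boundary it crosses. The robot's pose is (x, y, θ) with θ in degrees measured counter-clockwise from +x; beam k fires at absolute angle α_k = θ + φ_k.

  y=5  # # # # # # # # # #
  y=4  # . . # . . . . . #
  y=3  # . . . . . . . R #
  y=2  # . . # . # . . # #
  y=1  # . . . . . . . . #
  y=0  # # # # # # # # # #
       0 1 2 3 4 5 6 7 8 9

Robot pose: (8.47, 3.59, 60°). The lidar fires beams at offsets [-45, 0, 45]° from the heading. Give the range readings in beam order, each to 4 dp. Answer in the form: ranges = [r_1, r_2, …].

ranges = [0.5487, 1.0600, 1.4597]

beam 1: φ=-45°, α=15°
  direction (0.9659, 0.2588); cell (8,3); t to first gridline: x 0.5487, y 1.5841 (then +1.0353 / +3.8637)
    (9,3) via x @ 0.5487  # hit
  → r_1 = 0.5487
beam 2: φ=0°, α=60°
  direction (0.5000, 0.8660); cell (8,3); t to first gridline: x 1.0600, y 0.4734 (then +2.0000 / +1.1547)
    (8,4) via y @ 0.4734
    (9,4) via x @ 1.0600  # hit
  → r_2 = 1.0600
beam 3: φ=45°, α=105°
  direction (-0.2588, 0.9659); cell (8,3); t to first gridline: x 1.8159, y 0.4245 (then +3.8637 / +1.0353)
    (8,4) via y @ 0.4245
    (8,5) via y @ 1.4597  # hit
  → r_3 = 1.4597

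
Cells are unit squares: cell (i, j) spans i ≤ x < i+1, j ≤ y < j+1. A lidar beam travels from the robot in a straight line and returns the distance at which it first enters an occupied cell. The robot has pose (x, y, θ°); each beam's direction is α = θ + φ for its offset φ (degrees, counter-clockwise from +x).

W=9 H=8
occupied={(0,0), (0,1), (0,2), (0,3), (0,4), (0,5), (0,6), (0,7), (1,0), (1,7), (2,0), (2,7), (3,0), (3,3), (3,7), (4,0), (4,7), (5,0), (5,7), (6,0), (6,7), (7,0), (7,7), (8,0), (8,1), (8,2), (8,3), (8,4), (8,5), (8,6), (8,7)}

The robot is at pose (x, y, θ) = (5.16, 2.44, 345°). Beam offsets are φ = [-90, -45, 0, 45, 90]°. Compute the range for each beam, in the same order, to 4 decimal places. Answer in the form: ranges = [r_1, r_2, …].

ranges = [1.4908, 1.6628, 2.9402, 3.2793, 4.7209]

beam 1: φ=-90°, α=255°
  cosα=-0.2588 sinα=-0.9659 | (5,2) | tMaxX 0.6182 tMaxY 0.4555 | tΔX 3.8637 tΔY 1.0353
    t=0.4555 [y] (5,1)
    t=0.6182 [x] (4,1)
    t=1.4908 [y] (4,0) — stop
  → r_1 = 1.4908
beam 2: φ=-45°, α=300°
  cosα=0.5000 sinα=-0.8660 | (5,2) | tMaxX 1.6800 tMaxY 0.5081 | tΔX 2.0000 tΔY 1.1547
    t=0.5081 [y] (5,1)
    t=1.6628 [y] (5,0) — stop
  → r_2 = 1.6628
beam 3: φ=0°, α=345°
  cosα=0.9659 sinα=-0.2588 | (5,2) | tMaxX 0.8696 tMaxY 1.7000 | tΔX 1.0353 tΔY 3.8637
    t=0.8696 [x] (6,2)
    t=1.7000 [y] (6,1)
    t=1.9049 [x] (7,1)
    t=2.9402 [x] (8,1) — stop
  → r_3 = 2.9402
beam 4: φ=45°, α=30°
  cosα=0.8660 sinα=0.5000 | (5,2) | tMaxX 0.9699 tMaxY 1.1200 | tΔX 1.1547 tΔY 2.0000
    t=0.9699 [x] (6,2)
    t=1.1200 [y] (6,3)
    t=2.1246 [x] (7,3)
    t=3.1200 [y] (7,4)
    t=3.2793 [x] (8,4) — stop
  → r_4 = 3.2793
beam 5: φ=90°, α=75°
  cosα=0.2588 sinα=0.9659 | (5,2) | tMaxX 3.2455 tMaxY 0.5798 | tΔX 3.8637 tΔY 1.0353
    t=0.5798 [y] (5,3)
    t=1.6150 [y] (5,4)
    t=2.6503 [y] (5,5)
    t=3.2455 [x] (6,5)
    t=3.6856 [y] (6,6)
    t=4.7209 [y] (6,7) — stop
  → r_5 = 4.7209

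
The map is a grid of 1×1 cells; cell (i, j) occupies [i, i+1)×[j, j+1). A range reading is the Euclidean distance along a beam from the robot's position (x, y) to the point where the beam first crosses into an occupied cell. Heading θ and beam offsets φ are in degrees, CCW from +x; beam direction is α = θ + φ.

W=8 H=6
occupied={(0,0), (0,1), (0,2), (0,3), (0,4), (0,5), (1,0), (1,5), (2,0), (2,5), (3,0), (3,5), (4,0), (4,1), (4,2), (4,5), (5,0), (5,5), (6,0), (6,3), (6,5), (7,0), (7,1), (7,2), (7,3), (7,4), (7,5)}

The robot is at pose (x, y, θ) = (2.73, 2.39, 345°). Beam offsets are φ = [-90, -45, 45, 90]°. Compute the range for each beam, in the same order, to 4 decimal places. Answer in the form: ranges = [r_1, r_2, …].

ranges = [1.4390, 1.6050, 4.9306, 2.7021]

beam 1: φ=-90°, α=255°
  d=(-0.2588,-0.9659)  start (2,2)  tX=2.8205 tY=0.4038  stride 1/|dx|=3.8637 1/|dy|=1.0353
    cross y-line → (2,1), t=0.4038
    cross y-line → (2,0), t=1.4390 (wall)
  → r_1 = 1.4390
beam 2: φ=-45°, α=300°
  d=(0.5000,-0.8660)  start (2,2)  tX=0.5400 tY=0.4503  stride 1/|dx|=2.0000 1/|dy|=1.1547
    cross y-line → (2,1), t=0.4503
    cross x-line → (3,1), t=0.5400
    cross y-line → (3,0), t=1.6050 (wall)
  → r_2 = 1.6050
beam 3: φ=45°, α=30°
  d=(0.8660,0.5000)  start (2,2)  tX=0.3118 tY=1.2200  stride 1/|dx|=1.1547 1/|dy|=2.0000
    cross x-line → (3,2), t=0.3118
    cross y-line → (3,3), t=1.2200
    cross x-line → (4,3), t=1.4665
    cross x-line → (5,3), t=2.6212
    cross y-line → (5,4), t=3.2200
    cross x-line → (6,4), t=3.7759
    cross x-line → (7,4), t=4.9306 (wall)
  → r_3 = 4.9306
beam 4: φ=90°, α=75°
  d=(0.2588,0.9659)  start (2,2)  tX=1.0432 tY=0.6315  stride 1/|dx|=3.8637 1/|dy|=1.0353
    cross y-line → (2,3), t=0.6315
    cross x-line → (3,3), t=1.0432
    cross y-line → (3,4), t=1.6668
    cross y-line → (3,5), t=2.7021 (wall)
  → r_4 = 2.7021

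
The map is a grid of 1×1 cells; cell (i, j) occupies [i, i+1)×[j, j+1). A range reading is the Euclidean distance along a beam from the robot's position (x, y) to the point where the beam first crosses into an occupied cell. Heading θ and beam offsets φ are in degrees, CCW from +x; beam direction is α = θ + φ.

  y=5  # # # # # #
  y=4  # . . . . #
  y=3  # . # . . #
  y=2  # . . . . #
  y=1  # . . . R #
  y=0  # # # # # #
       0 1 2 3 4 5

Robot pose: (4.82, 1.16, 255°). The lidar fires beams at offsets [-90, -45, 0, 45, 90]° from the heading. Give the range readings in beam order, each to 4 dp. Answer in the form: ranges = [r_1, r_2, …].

ranges = [3.9548, 0.3200, 0.1656, 0.1848, 0.1863]

beam 1: φ=-90°, α=165°
  cosα=-0.9659 sinα=0.2588 | (4,1) | tMaxX 0.8489 tMaxY 3.2455 | tΔX 1.0353 tΔY 3.8637
    t=0.8489 [x] (3,1)
    t=1.8842 [x] (2,1)
    t=2.9195 [x] (1,1)
    t=3.2455 [y] (1,2)
    t=3.9548 [x] (0,2) — stop
  → r_1 = 3.9548
beam 2: φ=-45°, α=210°
  cosα=-0.8660 sinα=-0.5000 | (4,1) | tMaxX 0.9469 tMaxY 0.3200 | tΔX 1.1547 tΔY 2.0000
    t=0.3200 [y] (4,0) — stop
  → r_2 = 0.3200
beam 3: φ=0°, α=255°
  cosα=-0.2588 sinα=-0.9659 | (4,1) | tMaxX 3.1682 tMaxY 0.1656 | tΔX 3.8637 tΔY 1.0353
    t=0.1656 [y] (4,0) — stop
  → r_3 = 0.1656
beam 4: φ=45°, α=300°
  cosα=0.5000 sinα=-0.8660 | (4,1) | tMaxX 0.3600 tMaxY 0.1848 | tΔX 2.0000 tΔY 1.1547
    t=0.1848 [y] (4,0) — stop
  → r_4 = 0.1848
beam 5: φ=90°, α=345°
  cosα=0.9659 sinα=-0.2588 | (4,1) | tMaxX 0.1863 tMaxY 0.6182 | tΔX 1.0353 tΔY 3.8637
    t=0.1863 [x] (5,1) — stop
  → r_5 = 0.1863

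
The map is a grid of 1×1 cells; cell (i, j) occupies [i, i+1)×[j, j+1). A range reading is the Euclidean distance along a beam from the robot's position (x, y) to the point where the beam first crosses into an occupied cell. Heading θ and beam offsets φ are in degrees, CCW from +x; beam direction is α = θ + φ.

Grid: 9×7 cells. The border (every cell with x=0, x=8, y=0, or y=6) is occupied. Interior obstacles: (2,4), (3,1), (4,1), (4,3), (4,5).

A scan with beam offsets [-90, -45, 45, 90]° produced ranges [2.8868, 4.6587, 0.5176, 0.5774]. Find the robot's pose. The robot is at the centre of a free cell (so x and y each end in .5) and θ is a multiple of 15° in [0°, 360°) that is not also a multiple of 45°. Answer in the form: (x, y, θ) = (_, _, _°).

(x, y, θ) = (5.5, 1.5, 120°)

Candidates: 30 free-cell centres × 16 headings = 480 poses. Raycast each; keep the one whose scan matches to 4 dp.
  (3.5, 3.5, 120°): beam 1 = 0.5774 ≠ 2.8868 ✗
  (7.5, 3.5, 120°): beam 1 = 0.5774 ≠ 2.8868 ✗
  (6.5, 3.5, 30°): beam 2 = 1.5529 ≠ 4.6587 ✗
  …
  (5.5, 1.5, 120°): r_1=2.8868, r_2=4.6587, r_3=0.5176, r_4=0.5774 — all match ✓
No second candidate reproduces the full scan.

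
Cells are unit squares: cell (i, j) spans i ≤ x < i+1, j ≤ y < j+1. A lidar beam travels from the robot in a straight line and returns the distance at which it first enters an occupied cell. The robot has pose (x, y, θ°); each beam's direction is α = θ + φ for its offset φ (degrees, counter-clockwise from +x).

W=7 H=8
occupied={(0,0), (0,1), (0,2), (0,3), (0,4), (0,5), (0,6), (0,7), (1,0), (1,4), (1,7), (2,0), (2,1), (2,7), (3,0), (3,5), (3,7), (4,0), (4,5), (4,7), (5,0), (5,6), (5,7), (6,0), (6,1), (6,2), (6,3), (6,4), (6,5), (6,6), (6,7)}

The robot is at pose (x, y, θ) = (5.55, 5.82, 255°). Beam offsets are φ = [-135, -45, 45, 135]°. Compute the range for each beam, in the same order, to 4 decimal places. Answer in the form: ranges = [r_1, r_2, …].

beam 1: φ=-135°, α=120°
  direction (-0.5000, 0.8660); cell (5,5); t to first gridline: x 1.1000, y 0.2078 (then +2.0000 / +1.1547)
    (5,6) via y @ 0.2078  # hit
  → r_1 = 0.2078
beam 2: φ=-45°, α=210°
  direction (-0.8660, -0.5000); cell (5,5); t to first gridline: x 0.6351, y 1.6400 (then +1.1547 / +2.0000)
    (4,5) via x @ 0.6351  # hit
  → r_2 = 0.6351
beam 3: φ=45°, α=300°
  direction (0.5000, -0.8660); cell (5,5); t to first gridline: x 0.9000, y 0.9469 (then +2.0000 / +1.1547)
    (6,5) via x @ 0.9000  # hit
  → r_3 = 0.9000
beam 4: φ=135°, α=30°
  direction (0.8660, 0.5000); cell (5,5); t to first gridline: x 0.5196, y 0.3600 (then +1.1547 / +2.0000)
    (5,6) via y @ 0.3600  # hit
  → r_4 = 0.3600

ranges = [0.2078, 0.6351, 0.9000, 0.3600]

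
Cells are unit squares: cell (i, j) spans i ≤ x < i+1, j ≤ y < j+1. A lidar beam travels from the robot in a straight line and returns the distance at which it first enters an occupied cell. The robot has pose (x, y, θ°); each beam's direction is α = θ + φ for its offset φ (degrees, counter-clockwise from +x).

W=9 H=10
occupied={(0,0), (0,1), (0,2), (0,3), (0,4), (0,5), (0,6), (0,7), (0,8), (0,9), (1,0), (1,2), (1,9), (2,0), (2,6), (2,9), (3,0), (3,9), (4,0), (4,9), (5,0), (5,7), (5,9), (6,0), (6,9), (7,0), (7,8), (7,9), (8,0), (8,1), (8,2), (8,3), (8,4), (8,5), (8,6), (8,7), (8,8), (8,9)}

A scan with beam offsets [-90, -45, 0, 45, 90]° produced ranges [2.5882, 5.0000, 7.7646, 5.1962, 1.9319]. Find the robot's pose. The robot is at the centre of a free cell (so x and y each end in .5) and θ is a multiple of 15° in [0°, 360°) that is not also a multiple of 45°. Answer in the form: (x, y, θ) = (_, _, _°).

Enumerate (i+0.5, j+0.5, θ) over the 52 free cells and 16 admissible headings. For each, cast all 5 beams and compare to the given ranges.
  (3.5, 4.5, 150°): beam 1 = 3.0000 ≠ 2.5882 ✗
  (4.5, 4.5, 345°): beam 1 = 3.6235 ≠ 2.5882 ✗
  (6.5, 1.5, 105°): beam 1 = 1.5529 ≠ 2.5882 ✗
  (3.5, 7.5, 210°): beam 1 = 1.7321 ≠ 2.5882 ✗
  …
  (5.5, 1.5, 105°): r_1=2.5882, r_2=5.0000, r_3=7.7646, r_4=5.1962, r_5=1.9319 — all match ✓
No second candidate reproduces the full scan.

(x, y, θ) = (5.5, 1.5, 105°)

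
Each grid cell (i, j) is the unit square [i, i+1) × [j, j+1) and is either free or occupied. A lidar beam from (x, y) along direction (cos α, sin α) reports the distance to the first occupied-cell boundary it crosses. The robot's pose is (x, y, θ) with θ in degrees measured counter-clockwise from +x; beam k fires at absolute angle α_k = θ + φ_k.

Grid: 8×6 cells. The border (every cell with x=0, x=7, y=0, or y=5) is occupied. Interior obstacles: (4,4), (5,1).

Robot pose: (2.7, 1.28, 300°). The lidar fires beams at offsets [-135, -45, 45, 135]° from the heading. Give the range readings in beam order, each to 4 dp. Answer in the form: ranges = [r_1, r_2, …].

beam 1: φ=-135°, α=165°
  d=(-0.9659,0.2588)  start (2,1)  tX=0.7247 tY=2.7819  stride 1/|dx|=1.0353 1/|dy|=3.8637
    cross x-line → (1,1), t=0.7247
    cross x-line → (0,1), t=1.7600 (wall)
  → r_1 = 1.7600
beam 2: φ=-45°, α=255°
  d=(-0.2588,-0.9659)  start (2,1)  tX=2.7046 tY=0.2899  stride 1/|dx|=3.8637 1/|dy|=1.0353
    cross y-line → (2,0), t=0.2899 (wall)
  → r_2 = 0.2899
beam 3: φ=45°, α=345°
  d=(0.9659,-0.2588)  start (2,1)  tX=0.3106 tY=1.0818  stride 1/|dx|=1.0353 1/|dy|=3.8637
    cross x-line → (3,1), t=0.3106
    cross y-line → (3,0), t=1.0818 (wall)
  → r_3 = 1.0818
beam 4: φ=135°, α=75°
  d=(0.2588,0.9659)  start (2,1)  tX=1.1591 tY=0.7454  stride 1/|dx|=3.8637 1/|dy|=1.0353
    cross y-line → (2,2), t=0.7454
    cross x-line → (3,2), t=1.1591
    cross y-line → (3,3), t=1.7807
    cross y-line → (3,4), t=2.8160
    cross y-line → (3,5), t=3.8512 (wall)
  → r_4 = 3.8512

ranges = [1.7600, 0.2899, 1.0818, 3.8512]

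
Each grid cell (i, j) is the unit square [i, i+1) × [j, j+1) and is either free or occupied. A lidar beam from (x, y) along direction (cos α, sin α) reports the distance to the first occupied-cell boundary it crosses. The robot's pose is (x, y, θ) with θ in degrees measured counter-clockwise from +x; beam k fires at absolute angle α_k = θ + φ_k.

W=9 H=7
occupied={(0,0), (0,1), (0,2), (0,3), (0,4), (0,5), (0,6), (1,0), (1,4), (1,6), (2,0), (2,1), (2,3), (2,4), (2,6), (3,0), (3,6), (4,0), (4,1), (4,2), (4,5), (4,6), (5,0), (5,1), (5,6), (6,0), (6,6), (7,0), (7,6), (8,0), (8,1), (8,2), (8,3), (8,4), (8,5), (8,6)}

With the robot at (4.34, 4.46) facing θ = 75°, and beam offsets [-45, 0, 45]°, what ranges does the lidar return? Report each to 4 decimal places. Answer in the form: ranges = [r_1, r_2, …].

ranges = [3.0800, 0.5590, 0.6235]

beam 1: φ=-45°, α=30°
  dir = (cos 30°, sin 30°) = (0.8660, 0.5000); from cell (4,4)
  next x-line at t=0.7621, next y-line at t=1.0800; Δt_x=1.1547, Δt_y=2.0000
    x: enter (5,4) at t=0.7621
    y: enter (5,5) at t=1.0800
    x: enter (6,5) at t=1.9168
    x: enter (7,5) at t=3.0715
    y: enter (7,6) at t=3.0800 ← occupied
  → r_1 = 3.0800
beam 2: φ=0°, α=75°
  dir = (cos 75°, sin 75°) = (0.2588, 0.9659); from cell (4,4)
  next x-line at t=2.5500, next y-line at t=0.5590; Δt_x=3.8637, Δt_y=1.0353
    y: enter (4,5) at t=0.5590 ← occupied
  → r_2 = 0.5590
beam 3: φ=45°, α=120°
  dir = (cos 120°, sin 120°) = (-0.5000, 0.8660); from cell (4,4)
  next x-line at t=0.6800, next y-line at t=0.6235; Δt_x=2.0000, Δt_y=1.1547
    y: enter (4,5) at t=0.6235 ← occupied
  → r_3 = 0.6235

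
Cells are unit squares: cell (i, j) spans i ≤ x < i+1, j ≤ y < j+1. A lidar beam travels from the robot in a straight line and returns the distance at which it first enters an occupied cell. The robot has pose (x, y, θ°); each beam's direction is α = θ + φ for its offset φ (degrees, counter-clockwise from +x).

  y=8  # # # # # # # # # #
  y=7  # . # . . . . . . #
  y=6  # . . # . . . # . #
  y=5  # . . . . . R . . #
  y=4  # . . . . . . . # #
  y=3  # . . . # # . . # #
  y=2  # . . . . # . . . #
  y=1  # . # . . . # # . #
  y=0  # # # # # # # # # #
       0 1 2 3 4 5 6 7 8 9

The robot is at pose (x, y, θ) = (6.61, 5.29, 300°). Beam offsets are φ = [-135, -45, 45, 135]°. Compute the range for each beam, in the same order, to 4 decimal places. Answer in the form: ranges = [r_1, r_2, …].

beam 1: φ=-135°, α=165°
  direction (-0.9659, 0.2588); cell (6,5); t to first gridline: x 0.6315, y 2.7432 (then +1.0353 / +3.8637)
    (5,5) via x @ 0.6315
    (4,5) via x @ 1.6668
    (3,5) via x @ 2.7021
    (3,6) via y @ 2.7432  # hit
  → r_1 = 2.7432
beam 2: φ=-45°, α=255°
  direction (-0.2588, -0.9659); cell (6,5); t to first gridline: x 2.3569, y 0.3002 (then +3.8637 / +1.0353)
    (6,4) via y @ 0.3002
    (6,3) via y @ 1.3355
    (5,3) via x @ 2.3569  # hit
  → r_2 = 2.3569
beam 3: φ=45°, α=345°
  direction (0.9659, -0.2588); cell (6,5); t to first gridline: x 0.4038, y 1.1205 (then +1.0353 / +3.8637)
    (7,5) via x @ 0.4038
    (7,4) via y @ 1.1205
    (8,4) via x @ 1.4390  # hit
  → r_3 = 1.4390
beam 4: φ=135°, α=75°
  direction (0.2588, 0.9659); cell (6,5); t to first gridline: x 1.5068, y 0.7350 (then +3.8637 / +1.0353)
    (6,6) via y @ 0.7350
    (7,6) via x @ 1.5068  # hit
  → r_4 = 1.5068

ranges = [2.7432, 2.3569, 1.4390, 1.5068]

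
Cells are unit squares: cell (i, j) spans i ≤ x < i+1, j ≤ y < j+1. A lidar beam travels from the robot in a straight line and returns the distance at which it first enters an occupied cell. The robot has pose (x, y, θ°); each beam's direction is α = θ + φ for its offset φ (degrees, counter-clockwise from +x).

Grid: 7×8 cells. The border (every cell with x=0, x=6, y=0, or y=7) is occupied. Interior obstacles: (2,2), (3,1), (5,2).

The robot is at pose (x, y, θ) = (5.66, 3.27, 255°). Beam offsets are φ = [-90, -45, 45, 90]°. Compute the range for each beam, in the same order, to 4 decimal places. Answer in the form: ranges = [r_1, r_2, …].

ranges = [4.8244, 0.5400, 0.3118, 0.3520]

beam 1: φ=-90°, α=165°
  direction (-0.9659, 0.2588); cell (5,3); t to first gridline: x 0.6833, y 2.8205 (then +1.0353 / +3.8637)
    (4,3) via x @ 0.6833
    (3,3) via x @ 1.7186
    (2,3) via x @ 2.7538
    (2,4) via y @ 2.8205
    (1,4) via x @ 3.7891
    (0,4) via x @ 4.8244  # hit
  → r_1 = 4.8244
beam 2: φ=-45°, α=210°
  direction (-0.8660, -0.5000); cell (5,3); t to first gridline: x 0.7621, y 0.5400 (then +1.1547 / +2.0000)
    (5,2) via y @ 0.5400  # hit
  → r_2 = 0.5400
beam 3: φ=45°, α=300°
  direction (0.5000, -0.8660); cell (5,3); t to first gridline: x 0.6800, y 0.3118 (then +2.0000 / +1.1547)
    (5,2) via y @ 0.3118  # hit
  → r_3 = 0.3118
beam 4: φ=90°, α=345°
  direction (0.9659, -0.2588); cell (5,3); t to first gridline: x 0.3520, y 1.0432 (then +1.0353 / +3.8637)
    (6,3) via x @ 0.3520  # hit
  → r_4 = 0.3520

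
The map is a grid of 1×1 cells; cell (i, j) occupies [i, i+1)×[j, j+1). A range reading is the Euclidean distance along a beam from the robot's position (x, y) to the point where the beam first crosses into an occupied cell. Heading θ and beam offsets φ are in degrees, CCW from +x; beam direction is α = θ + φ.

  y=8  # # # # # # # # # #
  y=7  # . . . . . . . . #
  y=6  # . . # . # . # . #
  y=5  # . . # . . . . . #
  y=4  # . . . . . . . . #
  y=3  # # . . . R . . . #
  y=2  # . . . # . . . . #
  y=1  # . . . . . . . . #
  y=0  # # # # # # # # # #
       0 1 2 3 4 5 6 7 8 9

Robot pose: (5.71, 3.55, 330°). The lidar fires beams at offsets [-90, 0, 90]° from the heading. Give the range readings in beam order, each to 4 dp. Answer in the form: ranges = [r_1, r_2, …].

ranges = [1.4200, 3.7990, 2.8290]

beam 1: φ=-90°, α=240°
  direction (-0.5000, -0.8660); cell (5,3); t to first gridline: x 1.4200, y 0.6351 (then +2.0000 / +1.1547)
    (5,2) via y @ 0.6351
    (4,2) via x @ 1.4200  # hit
  → r_1 = 1.4200
beam 2: φ=0°, α=330°
  direction (0.8660, -0.5000); cell (5,3); t to first gridline: x 0.3349, y 1.1000 (then +1.1547 / +2.0000)
    (6,3) via x @ 0.3349
    (6,2) via y @ 1.1000
    (7,2) via x @ 1.4896
    (8,2) via x @ 2.6443
    (8,1) via y @ 3.1000
    (9,1) via x @ 3.7990  # hit
  → r_2 = 3.7990
beam 3: φ=90°, α=60°
  direction (0.5000, 0.8660); cell (5,3); t to first gridline: x 0.5800, y 0.5196 (then +2.0000 / +1.1547)
    (5,4) via y @ 0.5196
    (6,4) via x @ 0.5800
    (6,5) via y @ 1.6743
    (7,5) via x @ 2.5800
    (7,6) via y @ 2.8290  # hit
  → r_3 = 2.8290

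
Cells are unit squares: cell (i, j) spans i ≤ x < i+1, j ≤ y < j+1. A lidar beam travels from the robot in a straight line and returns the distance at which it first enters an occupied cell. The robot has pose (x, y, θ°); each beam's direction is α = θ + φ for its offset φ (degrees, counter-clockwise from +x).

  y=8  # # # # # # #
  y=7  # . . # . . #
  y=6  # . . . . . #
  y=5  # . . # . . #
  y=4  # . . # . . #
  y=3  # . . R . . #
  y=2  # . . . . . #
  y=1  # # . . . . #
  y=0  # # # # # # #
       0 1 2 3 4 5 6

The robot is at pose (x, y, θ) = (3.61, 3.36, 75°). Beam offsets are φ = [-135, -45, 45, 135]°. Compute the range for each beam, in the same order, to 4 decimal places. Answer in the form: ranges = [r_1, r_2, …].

beam 1: φ=-135°, α=300°
  direction (0.5000, -0.8660); cell (3,3); t to first gridline: x 0.7800, y 0.4157 (then +2.0000 / +1.1547)
    (3,2) via y @ 0.4157
    (4,2) via x @ 0.7800
    (4,1) via y @ 1.5704
    (4,0) via y @ 2.7251  # hit
  → r_1 = 2.7251
beam 2: φ=-45°, α=30°
  direction (0.8660, 0.5000); cell (3,3); t to first gridline: x 0.4503, y 1.2800 (then +1.1547 / +2.0000)
    (4,3) via x @ 0.4503
    (4,4) via y @ 1.2800
    (5,4) via x @ 1.6050
    (6,4) via x @ 2.7597  # hit
  → r_2 = 2.7597
beam 3: φ=45°, α=120°
  direction (-0.5000, 0.8660); cell (3,3); t to first gridline: x 1.2200, y 0.7390 (then +2.0000 / +1.1547)
    (3,4) via y @ 0.7390  # hit
  → r_3 = 0.7390
beam 4: φ=135°, α=210°
  direction (-0.8660, -0.5000); cell (3,3); t to first gridline: x 0.7044, y 0.7200 (then +1.1547 / +2.0000)
    (2,3) via x @ 0.7044
    (2,2) via y @ 0.7200
    (1,2) via x @ 1.8591
    (1,1) via y @ 2.7200  # hit
  → r_4 = 2.7200

ranges = [2.7251, 2.7597, 0.7390, 2.7200]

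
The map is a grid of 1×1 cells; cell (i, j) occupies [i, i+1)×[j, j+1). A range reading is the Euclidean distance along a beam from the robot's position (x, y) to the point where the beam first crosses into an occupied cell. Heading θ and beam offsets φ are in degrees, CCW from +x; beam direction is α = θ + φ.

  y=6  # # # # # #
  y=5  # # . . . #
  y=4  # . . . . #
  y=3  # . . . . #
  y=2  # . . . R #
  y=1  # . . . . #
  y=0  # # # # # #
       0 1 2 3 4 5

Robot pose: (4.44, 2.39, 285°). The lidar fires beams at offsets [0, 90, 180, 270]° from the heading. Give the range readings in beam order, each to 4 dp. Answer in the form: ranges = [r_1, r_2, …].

beam 1: φ=0°, α=285°
  d=(0.2588,-0.9659)  start (4,2)  tX=2.1637 tY=0.4038  stride 1/|dx|=3.8637 1/|dy|=1.0353
    cross y-line → (4,1), t=0.4038
    cross y-line → (4,0), t=1.4390 (wall)
  → r_1 = 1.4390
beam 2: φ=90°, α=15°
  d=(0.9659,0.2588)  start (4,2)  tX=0.5798 tY=2.3569  stride 1/|dx|=1.0353 1/|dy|=3.8637
    cross x-line → (5,2), t=0.5798 (wall)
  → r_2 = 0.5798
beam 3: φ=180°, α=105°
  d=(-0.2588,0.9659)  start (4,2)  tX=1.7000 tY=0.6315  stride 1/|dx|=3.8637 1/|dy|=1.0353
    cross y-line → (4,3), t=0.6315
    cross y-line → (4,4), t=1.6668
    cross x-line → (3,4), t=1.7000
    cross y-line → (3,5), t=2.7021
    cross y-line → (3,6), t=3.7373 (wall)
  → r_3 = 3.7373
beam 4: φ=270°, α=195°
  d=(-0.9659,-0.2588)  start (4,2)  tX=0.4555 tY=1.5068  stride 1/|dx|=1.0353 1/|dy|=3.8637
    cross x-line → (3,2), t=0.4555
    cross x-line → (2,2), t=1.4908
    cross y-line → (2,1), t=1.5068
    cross x-line → (1,1), t=2.5261
    cross x-line → (0,1), t=3.5614 (wall)
  → r_4 = 3.5614

ranges = [1.4390, 0.5798, 3.7373, 3.5614]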